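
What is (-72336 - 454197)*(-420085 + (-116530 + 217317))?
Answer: 168120933834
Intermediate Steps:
(-72336 - 454197)*(-420085 + (-116530 + 217317)) = -526533*(-420085 + 100787) = -526533*(-319298) = 168120933834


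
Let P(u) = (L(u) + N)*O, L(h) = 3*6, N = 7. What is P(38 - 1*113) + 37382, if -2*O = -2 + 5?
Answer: 74689/2 ≈ 37345.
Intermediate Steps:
O = -3/2 (O = -(-2 + 5)/2 = -½*3 = -3/2 ≈ -1.5000)
L(h) = 18
P(u) = -75/2 (P(u) = (18 + 7)*(-3/2) = 25*(-3/2) = -75/2)
P(38 - 1*113) + 37382 = -75/2 + 37382 = 74689/2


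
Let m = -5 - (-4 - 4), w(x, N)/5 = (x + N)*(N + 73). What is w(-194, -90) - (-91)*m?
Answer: 24413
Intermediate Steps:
w(x, N) = 5*(73 + N)*(N + x) (w(x, N) = 5*((x + N)*(N + 73)) = 5*((N + x)*(73 + N)) = 5*((73 + N)*(N + x)) = 5*(73 + N)*(N + x))
m = 3 (m = -5 - 1*(-8) = -5 + 8 = 3)
w(-194, -90) - (-91)*m = (5*(-90)**2 + 365*(-90) + 365*(-194) + 5*(-90)*(-194)) - (-91)*3 = (5*8100 - 32850 - 70810 + 87300) - 1*(-273) = (40500 - 32850 - 70810 + 87300) + 273 = 24140 + 273 = 24413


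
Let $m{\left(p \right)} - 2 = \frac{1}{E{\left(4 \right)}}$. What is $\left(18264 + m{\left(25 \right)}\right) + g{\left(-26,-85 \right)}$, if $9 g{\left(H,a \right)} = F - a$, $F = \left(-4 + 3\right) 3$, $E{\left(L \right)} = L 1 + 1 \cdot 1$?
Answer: $\frac{822389}{45} \approx 18275.0$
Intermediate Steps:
$E{\left(L \right)} = 1 + L$ ($E{\left(L \right)} = L + 1 = 1 + L$)
$m{\left(p \right)} = \frac{11}{5}$ ($m{\left(p \right)} = 2 + \frac{1}{1 + 4} = 2 + \frac{1}{5} = \frac{11}{5}$)
$F = -3$ ($F = \left(-1\right) 3 = -3$)
$g{\left(H,a \right)} = - \frac{1}{3} - \frac{a}{9}$ ($g{\left(H,a \right)} = \frac{-3 - a}{9} = - \frac{1}{3} - \frac{a}{9}$)
$\left(18264 + m{\left(25 \right)}\right) + g{\left(-26,-85 \right)} = \left(18264 + \frac{11}{5}\right) - - \frac{82}{9} = \frac{91331}{5} + \left(- \frac{1}{3} + \frac{85}{9}\right) = \frac{91331}{5} + \frac{82}{9} = \frac{822389}{45}$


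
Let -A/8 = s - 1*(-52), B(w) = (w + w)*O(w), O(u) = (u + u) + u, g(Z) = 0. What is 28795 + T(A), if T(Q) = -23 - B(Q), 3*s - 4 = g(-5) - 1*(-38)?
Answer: -1643932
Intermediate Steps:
O(u) = 3*u (O(u) = 2*u + u = 3*u)
B(w) = 6*w² (B(w) = (w + w)*(3*w) = (2*w)*(3*w) = 6*w²)
s = 14 (s = 4/3 + (0 - 1*(-38))/3 = 4/3 + (0 + 38)/3 = 4/3 + (⅓)*38 = 4/3 + 38/3 = 14)
A = -528 (A = -8*(14 - 1*(-52)) = -8*(14 + 52) = -8*66 = -528)
T(Q) = -23 - 6*Q²
28795 + T(A) = 28795 + (-23 - 6*(-528)²) = 28795 + (-23 - 6*278784) = 28795 + (-23 - 1672704) = 28795 - 1672727 = -1643932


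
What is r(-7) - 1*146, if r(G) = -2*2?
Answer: -150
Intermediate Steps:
r(G) = -4
r(-7) - 1*146 = -4 - 1*146 = -4 - 146 = -150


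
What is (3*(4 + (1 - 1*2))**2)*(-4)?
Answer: -108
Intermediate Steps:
(3*(4 + (1 - 1*2))**2)*(-4) = (3*(4 + (1 - 2))**2)*(-4) = (3*(4 - 1)**2)*(-4) = (3*3**2)*(-4) = (3*9)*(-4) = 27*(-4) = -108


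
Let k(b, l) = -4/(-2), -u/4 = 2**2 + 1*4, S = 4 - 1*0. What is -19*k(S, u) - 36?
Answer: -74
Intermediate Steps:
S = 4 (S = 4 + 0 = 4)
u = -32 (u = -4*(2**2 + 1*4) = -4*(4 + 4) = -4*8 = -32)
k(b, l) = 2 (k(b, l) = -4*(-1/2) = 2)
-19*k(S, u) - 36 = -19*2 - 36 = -38 - 36 = -74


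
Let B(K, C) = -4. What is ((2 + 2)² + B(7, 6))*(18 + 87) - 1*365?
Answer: 895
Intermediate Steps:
((2 + 2)² + B(7, 6))*(18 + 87) - 1*365 = ((2 + 2)² - 4)*(18 + 87) - 1*365 = (4² - 4)*105 - 365 = (16 - 4)*105 - 365 = 12*105 - 365 = 1260 - 365 = 895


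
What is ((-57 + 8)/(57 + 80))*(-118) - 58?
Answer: -2164/137 ≈ -15.796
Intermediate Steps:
((-57 + 8)/(57 + 80))*(-118) - 58 = -49/137*(-118) - 58 = 5782/137 - 58 = -2164/137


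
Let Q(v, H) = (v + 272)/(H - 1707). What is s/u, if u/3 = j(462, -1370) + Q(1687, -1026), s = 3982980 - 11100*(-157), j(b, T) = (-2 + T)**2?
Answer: 1738698160/1714851171 ≈ 1.0139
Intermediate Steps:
Q(v, H) = (272 + v)/(-1707 + H)
s = 5725680 (s = 3982980 + 1742700 = 5725680)
u = 5144553513/911 (u = 3*((-2 - 1370)**2 + (272 + 1687)/(-1707 - 1026)) = 3*((-1372)**2 + 1959/(-2733)) = 3*(1882384 - 1/2733*1959) = 3*(1882384 - 653/911) = 3*(1714851171/911) = 5144553513/911 ≈ 5.6472e+6)
s/u = 5725680/(5144553513/911) = 5725680*(911/5144553513) = 1738698160/1714851171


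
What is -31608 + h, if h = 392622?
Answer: 361014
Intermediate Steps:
-31608 + h = -31608 + 392622 = 361014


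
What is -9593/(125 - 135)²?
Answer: -9593/100 ≈ -95.930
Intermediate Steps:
-9593/(125 - 135)² = -9593/((-10)²) = -9593/100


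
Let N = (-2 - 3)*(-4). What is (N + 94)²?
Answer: 12996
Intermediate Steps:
N = 20 (N = -5*(-4) = 20)
(N + 94)² = (20 + 94)² = 114² = 12996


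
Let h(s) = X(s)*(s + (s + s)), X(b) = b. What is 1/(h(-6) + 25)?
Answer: 1/133 ≈ 0.0075188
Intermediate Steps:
h(s) = 3*s² (h(s) = s*(s + (s + s)) = s*(s + 2*s) = s*(3*s) = 3*s²)
1/(h(-6) + 25) = 1/(3*(-6)² + 25) = 1/(3*36 + 25) = 1/(108 + 25) = 1/133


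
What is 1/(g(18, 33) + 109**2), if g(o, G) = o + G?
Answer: 1/11932 ≈ 8.3808e-5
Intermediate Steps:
g(o, G) = G + o
1/(g(18, 33) + 109**2) = 1/((33 + 18) + 109**2) = 1/(51 + 11881) = 1/11932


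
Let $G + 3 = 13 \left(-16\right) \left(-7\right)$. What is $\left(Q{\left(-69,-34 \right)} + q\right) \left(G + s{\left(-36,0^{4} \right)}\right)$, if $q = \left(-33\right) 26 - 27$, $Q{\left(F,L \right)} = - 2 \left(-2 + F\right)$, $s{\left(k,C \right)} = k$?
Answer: $-1052831$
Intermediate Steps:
$Q{\left(F,L \right)} = 4 - 2 F$
$G = 1453$ ($G = -3 + 13 \left(-16\right) \left(-7\right) = -3 - -1456 = -3 + 1456 = 1453$)
$q = -885$ ($q = -858 - 27 = -885$)
$\left(Q{\left(-69,-34 \right)} + q\right) \left(G + s{\left(-36,0^{4} \right)}\right) = \left(\left(4 - -138\right) - 885\right) \left(1453 - 36\right) = \left(\left(4 + 138\right) - 885\right) 1417 = \left(142 - 885\right) 1417 = \left(-743\right) 1417 = -1052831$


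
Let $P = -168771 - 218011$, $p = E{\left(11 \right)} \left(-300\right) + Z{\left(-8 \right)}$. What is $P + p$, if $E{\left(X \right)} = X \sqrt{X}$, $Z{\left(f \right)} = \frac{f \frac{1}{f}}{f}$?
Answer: $- \frac{3094257}{8} - 3300 \sqrt{11} \approx -3.9773 \cdot 10^{5}$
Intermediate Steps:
$Z{\left(f \right)} = \frac{1}{f}$ ($Z{\left(f \right)} = 1 \frac{1}{f} = \frac{1}{f}$)
$E{\left(X \right)} = X^{\frac{3}{2}}$
$p = - \frac{1}{8} - 3300 \sqrt{11}$ ($p = 11^{\frac{3}{2}} \left(-300\right) + \frac{1}{-8} = 11 \sqrt{11} \left(-300\right) - \frac{1}{8} = - 3300 \sqrt{11} - \frac{1}{8} = - \frac{1}{8} - 3300 \sqrt{11} \approx -10945.0$)
$P = -386782$ ($P = -168771 - 218011 = -386782$)
$P + p = -386782 - \left(\frac{1}{8} + 3300 \sqrt{11}\right) = - \frac{3094257}{8} - 3300 \sqrt{11}$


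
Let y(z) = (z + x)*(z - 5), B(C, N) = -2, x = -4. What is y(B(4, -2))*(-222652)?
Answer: -9351384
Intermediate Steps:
y(z) = (-5 + z)*(-4 + z) (y(z) = (z - 4)*(z - 5) = (-4 + z)*(-5 + z) = (-5 + z)*(-4 + z))
y(B(4, -2))*(-222652) = (20 + (-2)² - 9*(-2))*(-222652) = (20 + 4 + 18)*(-222652) = 42*(-222652) = -9351384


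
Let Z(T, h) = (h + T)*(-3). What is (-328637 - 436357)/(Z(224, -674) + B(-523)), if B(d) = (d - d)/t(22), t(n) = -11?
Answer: -127499/225 ≈ -566.66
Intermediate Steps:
B(d) = 0 (B(d) = (d - d)/(-11) = 0*(-1/11) = 0)
Z(T, h) = -3*T - 3*h (Z(T, h) = (T + h)*(-3) = -3*T - 3*h)
(-328637 - 436357)/(Z(224, -674) + B(-523)) = (-328637 - 436357)/((-3*224 - 3*(-674)) + 0) = -764994/((-672 + 2022) + 0) = -764994/(1350 + 0) = -764994/1350 = -764994*1/1350 = -127499/225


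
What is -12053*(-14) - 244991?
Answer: -76249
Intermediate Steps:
-12053*(-14) - 244991 = 168742 - 244991 = -76249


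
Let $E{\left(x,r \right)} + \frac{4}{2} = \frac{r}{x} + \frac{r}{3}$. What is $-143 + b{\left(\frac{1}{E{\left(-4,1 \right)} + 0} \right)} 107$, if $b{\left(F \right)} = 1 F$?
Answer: $- \frac{4573}{23} \approx -198.83$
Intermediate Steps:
$E{\left(x,r \right)} = -2 + \frac{r}{3} + \frac{r}{x}$ ($E{\left(x,r \right)} = -2 + \left(\frac{r}{x} + \frac{r}{3}\right) = -2 + \left(\frac{r}{3} + \frac{r}{x}\right) = -2 + \frac{r}{3} + \frac{r}{x}$)
$b{\left(F \right)} = F$
$-143 + b{\left(\frac{1}{E{\left(-4,1 \right)} + 0} \right)} 107 = -143 + \frac{1}{\left(-2 + \frac{1}{3} \cdot 1 + 1 \frac{1}{-4}\right) + 0} \cdot 107 = -143 + \frac{1}{\left(-2 + \frac{1}{3} + 1 \left(- \frac{1}{4}\right)\right) + 0} \cdot 107 = -143 + \frac{1}{\left(-2 + \frac{1}{3} - \frac{1}{4}\right) + 0} \cdot 107 = -143 + \frac{1}{- \frac{23}{12} + 0} \cdot 107 = -143 + \frac{1}{- \frac{23}{12}} \cdot 107 = -143 - \frac{1284}{23} = - \frac{4573}{23}$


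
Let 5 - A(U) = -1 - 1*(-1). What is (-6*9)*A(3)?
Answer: -270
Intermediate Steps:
A(U) = 5 (A(U) = 5 - (-1 - 1*(-1)) = 5 - (-1 + 1) = 5 - 1*0 = 5 + 0 = 5)
(-6*9)*A(3) = -6*9*5 = -54*5 = -270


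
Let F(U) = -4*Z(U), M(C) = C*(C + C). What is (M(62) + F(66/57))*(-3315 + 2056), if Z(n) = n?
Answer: -183793856/19 ≈ -9.6734e+6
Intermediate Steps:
M(C) = 2*C² (M(C) = C*(2*C) = 2*C²)
F(U) = -4*U
(M(62) + F(66/57))*(-3315 + 2056) = (2*62² - 264/57)*(-3315 + 2056) = (2*3844 - 264/57)*(-1259) = (7688 - 4*22/19)*(-1259) = (7688 - 88/19)*(-1259) = (145984/19)*(-1259) = -183793856/19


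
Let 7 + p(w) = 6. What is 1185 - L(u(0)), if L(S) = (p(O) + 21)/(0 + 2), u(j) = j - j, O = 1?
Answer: 1175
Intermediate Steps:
u(j) = 0
p(w) = -1 (p(w) = -7 + 6 = -1)
L(S) = 10 (L(S) = (-1 + 21)/(0 + 2) = 20/2 = 20*(½) = 10)
1185 - L(u(0)) = 1185 - 1*10 = 1185 - 10 = 1175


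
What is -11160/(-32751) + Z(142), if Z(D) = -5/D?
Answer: 157885/516738 ≈ 0.30554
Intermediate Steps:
-11160/(-32751) + Z(142) = -11160/(-32751) - 5/142 = -11160*(-1/32751) - 5*1/142 = 1240/3639 - 5/142 = 157885/516738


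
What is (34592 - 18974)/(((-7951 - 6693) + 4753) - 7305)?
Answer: -2603/2866 ≈ -0.90823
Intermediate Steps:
(34592 - 18974)/(((-7951 - 6693) + 4753) - 7305) = 15618/((-14644 + 4753) - 7305) = 15618/(-9891 - 7305) = 15618/(-17196) = 15618*(-1/17196) = -2603/2866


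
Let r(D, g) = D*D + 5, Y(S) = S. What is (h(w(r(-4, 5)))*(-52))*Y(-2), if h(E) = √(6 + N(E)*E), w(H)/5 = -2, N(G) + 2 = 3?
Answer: 208*I ≈ 208.0*I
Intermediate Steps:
N(G) = 1 (N(G) = -2 + 3 = 1)
r(D, g) = 5 + D² (r(D, g) = D² + 5 = 5 + D²)
w(H) = -10 (w(H) = 5*(-2) = -10)
h(E) = √(6 + E) (h(E) = √(6 + 1*E) = √(6 + E))
(h(w(r(-4, 5)))*(-52))*Y(-2) = (√(6 - 10)*(-52))*(-2) = (√(-4)*(-52))*(-2) = ((2*I)*(-52))*(-2) = -104*I*(-2) = 208*I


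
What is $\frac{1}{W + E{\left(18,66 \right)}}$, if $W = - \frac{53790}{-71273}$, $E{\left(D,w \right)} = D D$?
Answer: $\frac{71273}{23146242} \approx 0.0030792$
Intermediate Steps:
$E{\left(D,w \right)} = D^{2}$
$W = \frac{53790}{71273}$ ($W = \left(-53790\right) \left(- \frac{1}{71273}\right) = \frac{53790}{71273} \approx 0.7547$)
$\frac{1}{W + E{\left(18,66 \right)}} = \frac{1}{\frac{53790}{71273} + 18^{2}} = \frac{1}{\frac{53790}{71273} + 324} = \frac{1}{\frac{23146242}{71273}} = \frac{71273}{23146242}$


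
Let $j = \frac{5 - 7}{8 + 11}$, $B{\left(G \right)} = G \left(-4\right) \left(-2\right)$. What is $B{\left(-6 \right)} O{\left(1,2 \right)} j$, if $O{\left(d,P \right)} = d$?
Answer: $\frac{96}{19} \approx 5.0526$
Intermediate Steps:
$B{\left(G \right)} = 8 G$ ($B{\left(G \right)} = - 4 G \left(-2\right) = 8 G$)
$j = - \frac{2}{19} \approx -0.10526$
$B{\left(-6 \right)} O{\left(1,2 \right)} j = 8 \left(-6\right) 1 \left(- \frac{2}{19}\right) = \left(-48\right) 1 \left(- \frac{2}{19}\right) = \left(-48\right) \left(- \frac{2}{19}\right) = \frac{96}{19}$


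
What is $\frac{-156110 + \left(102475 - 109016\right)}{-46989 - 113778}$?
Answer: $\frac{54217}{53589} \approx 1.0117$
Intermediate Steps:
$\frac{-156110 + \left(102475 - 109016\right)}{-46989 - 113778} = \frac{-156110 - 6541}{-46989 - 113778} = - \frac{162651}{-160767} = \left(-162651\right) \left(- \frac{1}{160767}\right) = \frac{54217}{53589}$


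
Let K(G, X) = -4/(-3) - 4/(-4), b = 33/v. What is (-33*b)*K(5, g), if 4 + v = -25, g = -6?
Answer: 2541/29 ≈ 87.621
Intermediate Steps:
v = -29 (v = -4 - 25 = -29)
b = -33/29 (b = 33/(-29) = 33*(-1/29) = -33/29 ≈ -1.1379)
K(G, X) = 7/3 (K(G, X) = -4*(-1/3) - 4*(-1/4) = 4/3 + 1 = 7/3)
(-33*b)*K(5, g) = -33*(-33/29)*(7/3) = (1089/29)*(7/3) = 2541/29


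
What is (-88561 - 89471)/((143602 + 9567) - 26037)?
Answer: -44508/31783 ≈ -1.4004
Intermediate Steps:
(-88561 - 89471)/((143602 + 9567) - 26037) = -178032/(153169 - 26037) = -178032/127132 = -178032*1/127132 = -44508/31783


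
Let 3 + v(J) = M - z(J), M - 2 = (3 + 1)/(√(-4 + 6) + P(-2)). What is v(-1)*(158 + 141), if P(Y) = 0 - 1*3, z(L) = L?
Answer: -3588/7 - 1196*√2/7 ≈ -754.20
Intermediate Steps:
P(Y) = -3 (P(Y) = 0 - 3 = -3)
M = 2 + 4/(-3 + √2) (M = 2 + (3 + 1)/(√(-4 + 6) - 3) = 2 + 4/(√2 - 3) = 2 + 4/(-3 + √2) ≈ -0.52241)
v(J) = -19/7 - J - 4*√2/7 (v(J) = -3 + ((2/7 - 4*√2/7) - J) = -3 + (2/7 - J - 4*√2/7) = -19/7 - J - 4*√2/7)
v(-1)*(158 + 141) = (-19/7 - 1*(-1) - 4*√2/7)*(158 + 141) = (-19/7 + 1 - 4*√2/7)*299 = (-12/7 - 4*√2/7)*299 = -3588/7 - 1196*√2/7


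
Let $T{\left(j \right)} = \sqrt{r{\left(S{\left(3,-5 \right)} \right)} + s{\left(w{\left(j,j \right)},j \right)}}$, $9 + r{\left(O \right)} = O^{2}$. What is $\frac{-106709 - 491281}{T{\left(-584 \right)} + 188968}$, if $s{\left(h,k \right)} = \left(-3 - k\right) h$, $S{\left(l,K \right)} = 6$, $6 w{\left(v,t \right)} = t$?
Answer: $- \frac{339002922960}{107126884643} + \frac{597990 i \sqrt{508713}}{107126884643} \approx -3.1645 + 0.0039814 i$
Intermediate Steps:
$w{\left(v,t \right)} = \frac{t}{6}$
$s{\left(h,k \right)} = h \left(-3 - k\right)$
$r{\left(O \right)} = -9 + O^{2}$
$T{\left(j \right)} = \sqrt{27 - \frac{j \left(3 + j\right)}{6}}$ ($T{\left(j \right)} = \sqrt{\left(-9 + 6^{2}\right) - \frac{j}{6} \left(3 + j\right)} = \sqrt{\left(-9 + 36\right) - \frac{j \left(3 + j\right)}{6}} = \sqrt{27 - \frac{j \left(3 + j\right)}{6}}$)
$\frac{-106709 - 491281}{T{\left(-584 \right)} + 188968} = \frac{-106709 - 491281}{\frac{\sqrt{6} \sqrt{162 - - 584 \left(3 - 584\right)}}{6} + 188968} = - \frac{597990}{\frac{\sqrt{6} \sqrt{162 - \left(-584\right) \left(-581\right)}}{6} + 188968} = - \frac{597990}{\frac{\sqrt{6} \sqrt{162 - 339304}}{6} + 188968} = - \frac{597990}{\frac{\sqrt{6} \sqrt{-339142}}{6} + 188968} = - \frac{597990}{\frac{\sqrt{6} i \sqrt{339142}}{6} + 188968} = - \frac{597990}{\frac{i \sqrt{508713}}{3} + 188968} = - \frac{597990}{188968 + \frac{i \sqrt{508713}}{3}}$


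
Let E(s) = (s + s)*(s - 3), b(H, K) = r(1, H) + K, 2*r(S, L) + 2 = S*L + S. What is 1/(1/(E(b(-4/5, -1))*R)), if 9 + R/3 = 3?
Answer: -8379/25 ≈ -335.16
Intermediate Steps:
r(S, L) = -1 + S/2 + L*S/2 (r(S, L) = -1 + (S*L + S)/2 = -1 + (L*S + S)/2 = -1 + (S + L*S)/2 = -1 + (S/2 + L*S/2) = -1 + S/2 + L*S/2)
R = -18 (R = -27 + 3*3 = -27 + 9 = -18)
b(H, K) = -½ + K + H/2 (b(H, K) = (-1 + (½)*1 + (½)*H*1) + K = (-1 + ½ + H/2) + K = (-½ + H/2) + K = -½ + K + H/2)
E(s) = 2*s*(-3 + s) (E(s) = (2*s)*(-3 + s) = 2*s*(-3 + s))
1/(1/(E(b(-4/5, -1))*R)) = 1/(1/((2*(-½ - 1 + (-4/5)/2)*(-3 + (-½ - 1 + (-4/5)/2)))*(-18))) = 1/(1/((2*(-½ - 1 + (-4*⅕)/2)*(-3 + (-½ - 1 + (-4*⅕)/2)))*(-18))) = 1/(1/((2*(-½ - 1 + (½)*(-⅘))*(-3 + (-½ - 1 + (½)*(-⅘))))*(-18))) = 1/(1/((2*(-½ - 1 - ⅖)*(-3 + (-½ - 1 - ⅖)))*(-18))) = 1/(1/((2*(-19/10)*(-3 - 19/10))*(-18))) = 1/(1/((2*(-19/10)*(-49/10))*(-18))) = 1/(1/((931/50)*(-18))) = 1/(1/(-8379/25)) = 1/(-25/8379) = -8379/25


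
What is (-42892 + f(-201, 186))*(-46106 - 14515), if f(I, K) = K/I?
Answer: 174214205946/67 ≈ 2.6002e+9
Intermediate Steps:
(-42892 + f(-201, 186))*(-46106 - 14515) = (-42892 + 186/(-201))*(-46106 - 14515) = (-42892 + 186*(-1/201))*(-60621) = (-42892 - 62/67)*(-60621) = -2873826/67*(-60621) = 174214205946/67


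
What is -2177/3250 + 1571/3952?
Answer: -134529/494000 ≈ -0.27233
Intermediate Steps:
-2177/3250 + 1571/3952 = -134529/494000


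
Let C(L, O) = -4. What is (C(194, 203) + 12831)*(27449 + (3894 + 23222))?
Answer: 699905255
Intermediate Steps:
(C(194, 203) + 12831)*(27449 + (3894 + 23222)) = (-4 + 12831)*(27449 + (3894 + 23222)) = 12827*(27449 + 27116) = 12827*54565 = 699905255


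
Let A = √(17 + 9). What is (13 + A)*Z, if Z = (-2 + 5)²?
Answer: 117 + 9*√26 ≈ 162.89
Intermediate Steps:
Z = 9 (Z = 3² = 9)
A = √26 ≈ 5.0990
(13 + A)*Z = (13 + √26)*9 = 117 + 9*√26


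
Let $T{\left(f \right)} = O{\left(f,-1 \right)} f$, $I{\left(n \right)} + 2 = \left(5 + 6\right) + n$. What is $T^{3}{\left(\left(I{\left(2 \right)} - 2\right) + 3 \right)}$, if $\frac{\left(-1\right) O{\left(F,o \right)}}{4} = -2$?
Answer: $884736$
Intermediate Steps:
$I{\left(n \right)} = 9 + n$ ($I{\left(n \right)} = -2 + \left(\left(5 + 6\right) + n\right) = -2 + \left(11 + n\right) = 9 + n$)
$O{\left(F,o \right)} = 8$ ($O{\left(F,o \right)} = \left(-4\right) \left(-2\right) = 8$)
$T{\left(f \right)} = 8 f$
$T^{3}{\left(\left(I{\left(2 \right)} - 2\right) + 3 \right)} = \left(8 \left(\left(\left(9 + 2\right) - 2\right) + 3\right)\right)^{3} = \left(8 \left(\left(11 - 2\right) + 3\right)\right)^{3} = \left(8 \left(9 + 3\right)\right)^{3} = \left(8 \cdot 12\right)^{3} = 96^{3} = 884736$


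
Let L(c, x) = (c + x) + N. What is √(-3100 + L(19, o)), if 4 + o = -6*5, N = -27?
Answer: I*√3142 ≈ 56.054*I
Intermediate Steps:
o = -34 (o = -4 - 6*5 = -4 - 30 = -34)
L(c, x) = -27 + c + x (L(c, x) = (c + x) - 27 = -27 + c + x)
√(-3100 + L(19, o)) = √(-3100 + (-27 + 19 - 34)) = √(-3100 - 42) = √(-3142) = I*√3142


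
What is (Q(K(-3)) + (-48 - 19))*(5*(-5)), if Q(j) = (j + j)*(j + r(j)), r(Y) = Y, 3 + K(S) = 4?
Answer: 1575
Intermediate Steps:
K(S) = 1 (K(S) = -3 + 4 = 1)
Q(j) = 4*j**2 (Q(j) = (j + j)*(j + j) = (2*j)*(2*j) = 4*j**2)
(Q(K(-3)) + (-48 - 19))*(5*(-5)) = (4*1**2 + (-48 - 19))*(5*(-5)) = (4*1 - 67)*(-25) = (4 - 67)*(-25) = -63*(-25) = 1575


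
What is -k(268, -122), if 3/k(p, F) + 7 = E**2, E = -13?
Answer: -1/54 ≈ -0.018519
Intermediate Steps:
k(p, F) = 1/54 (k(p, F) = 3/(-7 + (-13)**2) = 3/(-7 + 169) = 3/162 = 3*(1/162) = 1/54)
-k(268, -122) = -1*1/54 = -1/54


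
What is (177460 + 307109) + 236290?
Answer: 720859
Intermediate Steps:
(177460 + 307109) + 236290 = 484569 + 236290 = 720859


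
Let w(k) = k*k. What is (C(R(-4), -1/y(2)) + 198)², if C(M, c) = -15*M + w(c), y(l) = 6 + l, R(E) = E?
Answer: 272679169/4096 ≈ 66572.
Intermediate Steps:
w(k) = k²
C(M, c) = c² - 15*M (C(M, c) = -15*M + c² = c² - 15*M)
(C(R(-4), -1/y(2)) + 198)² = (((-1/(6 + 2))² - 15*(-4)) + 198)² = (((-1/8)² + 60) + 198)² = (((-1*⅛)² + 60) + 198)² = (((-⅛)² + 60) + 198)² = ((1/64 + 60) + 198)² = (3841/64 + 198)² = (16513/64)² = 272679169/4096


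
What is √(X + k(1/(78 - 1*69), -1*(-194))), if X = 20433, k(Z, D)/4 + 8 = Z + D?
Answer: √190597/3 ≈ 145.52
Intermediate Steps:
k(Z, D) = -32 + 4*D + 4*Z (k(Z, D) = -32 + 4*(Z + D) = -32 + 4*(D + Z) = -32 + (4*D + 4*Z) = -32 + 4*D + 4*Z)
√(X + k(1/(78 - 1*69), -1*(-194))) = √(20433 + (-32 + 4*(-1*(-194)) + 4/(78 - 1*69))) = √(20433 + (-32 + 4*194 + 4/(78 - 69))) = √(20433 + (-32 + 776 + 4/9)) = √(20433 + 6700/9) = √(190597/9) = √190597/3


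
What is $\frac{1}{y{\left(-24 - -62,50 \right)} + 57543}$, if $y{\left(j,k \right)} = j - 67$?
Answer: $\frac{1}{57514} \approx 1.7387 \cdot 10^{-5}$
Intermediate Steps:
$y{\left(j,k \right)} = -67 + j$
$\frac{1}{y{\left(-24 - -62,50 \right)} + 57543} = \frac{1}{\left(-67 - -38\right) + 57543} = \frac{1}{\left(-67 + \left(-24 + 62\right)\right) + 57543} = \frac{1}{\left(-67 + 38\right) + 57543} = \frac{1}{-29 + 57543} = \frac{1}{57514}$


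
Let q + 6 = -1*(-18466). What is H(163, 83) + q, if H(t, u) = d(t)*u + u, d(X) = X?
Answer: 32072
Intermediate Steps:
H(t, u) = u + t*u (H(t, u) = t*u + u = u + t*u)
q = 18460 (q = -6 - 1*(-18466) = -6 + 18466 = 18460)
H(163, 83) + q = 83*(1 + 163) + 18460 = 83*164 + 18460 = 13612 + 18460 = 32072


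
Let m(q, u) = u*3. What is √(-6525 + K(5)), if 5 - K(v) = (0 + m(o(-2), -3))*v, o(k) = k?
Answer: 5*I*√259 ≈ 80.467*I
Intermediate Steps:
m(q, u) = 3*u
K(v) = 5 + 9*v (K(v) = 5 - (0 + 3*(-3))*v = 5 - (0 - 9)*v = 5 - (-9)*v = 5 + 9*v)
√(-6525 + K(5)) = √(-6525 + (5 + 9*5)) = √(-6525 + (5 + 45)) = √(-6525 + 50) = √(-6475) = 5*I*√259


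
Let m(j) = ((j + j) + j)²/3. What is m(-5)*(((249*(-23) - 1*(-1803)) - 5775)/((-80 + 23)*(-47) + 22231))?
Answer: -2745/94 ≈ -29.202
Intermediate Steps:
m(j) = 3*j² (m(j) = (2*j + j)²*(⅓) = (3*j)²*(⅓) = (9*j²)*(⅓) = 3*j²)
m(-5)*(((249*(-23) - 1*(-1803)) - 5775)/((-80 + 23)*(-47) + 22231)) = (3*(-5)²)*(((249*(-23) - 1*(-1803)) - 5775)/((-80 + 23)*(-47) + 22231)) = (3*25)*(((-5727 + 1803) - 5775)/(-57*(-47) + 22231)) = 75*((-3924 - 5775)/(2679 + 22231)) = 75*(-9699/24910) = 75*(-9699*1/24910) = 75*(-183/470) = -2745/94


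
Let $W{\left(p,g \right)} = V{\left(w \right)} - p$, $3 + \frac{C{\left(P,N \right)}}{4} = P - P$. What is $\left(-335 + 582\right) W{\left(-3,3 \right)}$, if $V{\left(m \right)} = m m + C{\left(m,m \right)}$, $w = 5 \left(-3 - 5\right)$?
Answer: $392977$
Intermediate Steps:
$w = -40$ ($w = 5 \left(-8\right) = -40$)
$C{\left(P,N \right)} = -12$ ($C{\left(P,N \right)} = -12 + 4 \left(P - P\right) = -12 + 4 \cdot 0 = -12 + 0 = -12$)
$V{\left(m \right)} = -12 + m^{2}$ ($V{\left(m \right)} = m m - 12 = m^{2} - 12 = -12 + m^{2}$)
$W{\left(p,g \right)} = 1588 - p$ ($W{\left(p,g \right)} = \left(-12 + \left(-40\right)^{2}\right) - p = \left(-12 + 1600\right) - p = 1588 - p$)
$\left(-335 + 582\right) W{\left(-3,3 \right)} = \left(-335 + 582\right) \left(1588 - -3\right) = 247 \left(1588 + 3\right) = 247 \cdot 1591 = 392977$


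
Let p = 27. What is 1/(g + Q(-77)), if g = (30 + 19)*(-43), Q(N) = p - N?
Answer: -1/2003 ≈ -0.00049925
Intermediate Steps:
Q(N) = 27 - N
g = -2107 (g = 49*(-43) = -2107)
1/(g + Q(-77)) = 1/(-2107 + (27 - 1*(-77))) = 1/(-2107 + (27 + 77)) = 1/(-2107 + 104) = 1/(-2003) = -1/2003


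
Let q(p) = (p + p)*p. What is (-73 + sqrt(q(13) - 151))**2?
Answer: (73 - sqrt(187))**2 ≈ 3519.5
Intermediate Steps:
q(p) = 2*p**2 (q(p) = (2*p)*p = 2*p**2)
(-73 + sqrt(q(13) - 151))**2 = (-73 + sqrt(2*13**2 - 151))**2 = (-73 + sqrt(2*169 - 151))**2 = (-73 + sqrt(338 - 151))**2 = (-73 + sqrt(187))**2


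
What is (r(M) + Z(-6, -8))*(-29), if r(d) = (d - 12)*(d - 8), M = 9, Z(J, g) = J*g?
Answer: -1305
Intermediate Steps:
r(d) = (-12 + d)*(-8 + d)
(r(M) + Z(-6, -8))*(-29) = ((96 + 9² - 20*9) - 6*(-8))*(-29) = ((96 + 81 - 180) + 48)*(-29) = (-3 + 48)*(-29) = 45*(-29) = -1305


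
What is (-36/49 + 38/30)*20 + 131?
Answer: 20821/147 ≈ 141.64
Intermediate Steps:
(-36/49 + 38/30)*20 + 131 = (-36*1/49 + 38*(1/30))*20 + 131 = (-36/49 + 19/15)*20 + 131 = (391/735)*20 + 131 = 1564/147 + 131 = 20821/147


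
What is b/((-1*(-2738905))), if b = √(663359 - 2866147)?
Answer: 2*I*√550697/2738905 ≈ 0.00054189*I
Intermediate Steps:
b = 2*I*√550697 (b = √(-2202788) = 2*I*√550697 ≈ 1484.2*I)
b/((-1*(-2738905))) = (2*I*√550697)/((-1*(-2738905))) = (2*I*√550697)/2738905 = (2*I*√550697)*(1/2738905) = 2*I*√550697/2738905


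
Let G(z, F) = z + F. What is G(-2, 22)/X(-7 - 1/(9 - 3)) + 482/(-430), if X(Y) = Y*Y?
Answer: -6763/9245 ≈ -0.73153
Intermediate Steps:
X(Y) = Y²
G(z, F) = F + z
G(-2, 22)/X(-7 - 1/(9 - 3)) + 482/(-430) = (22 - 2)/((-7 - 1/(9 - 3))²) + 482/(-430) = 20/((-7 - 1/6)²) + 482*(-1/430) = 20/((-7 - 1*⅙)²) - 241/215 = 20/((-7 - ⅙)²) - 241/215 = 20/((-43/6)²) - 241/215 = 20/(1849/36) - 241/215 = 20*(36/1849) - 241/215 = 720/1849 - 241/215 = -6763/9245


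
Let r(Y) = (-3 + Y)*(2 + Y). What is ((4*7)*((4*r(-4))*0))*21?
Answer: 0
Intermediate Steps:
((4*7)*((4*r(-4))*0))*21 = ((4*7)*((4*(-6 + (-4)² - 1*(-4)))*0))*21 = (28*((4*(-6 + 16 + 4))*0))*21 = (28*((4*14)*0))*21 = (28*(56*0))*21 = (28*0)*21 = 0*21 = 0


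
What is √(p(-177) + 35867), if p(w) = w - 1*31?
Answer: 13*√211 ≈ 188.84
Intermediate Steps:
p(w) = -31 + w (p(w) = w - 31 = -31 + w)
√(p(-177) + 35867) = √((-31 - 177) + 35867) = √(-208 + 35867) = √35659 = 13*√211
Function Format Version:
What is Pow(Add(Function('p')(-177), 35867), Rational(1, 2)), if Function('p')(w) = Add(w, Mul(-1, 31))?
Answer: Mul(13, Pow(211, Rational(1, 2))) ≈ 188.84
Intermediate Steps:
Function('p')(w) = Add(-31, w) (Function('p')(w) = Add(w, -31) = Add(-31, w))
Pow(Add(Function('p')(-177), 35867), Rational(1, 2)) = Pow(Add(Add(-31, -177), 35867), Rational(1, 2)) = Pow(Add(-208, 35867), Rational(1, 2)) = Pow(35659, Rational(1, 2)) = Mul(13, Pow(211, Rational(1, 2)))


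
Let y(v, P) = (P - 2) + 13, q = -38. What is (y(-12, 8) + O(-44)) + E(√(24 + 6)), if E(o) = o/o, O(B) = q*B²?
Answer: -73548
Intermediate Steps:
O(B) = -38*B²
E(o) = 1
y(v, P) = 11 + P (y(v, P) = (-2 + P) + 13 = 11 + P)
(y(-12, 8) + O(-44)) + E(√(24 + 6)) = ((11 + 8) - 38*(-44)²) + 1 = (19 - 38*1936) + 1 = (19 - 73568) + 1 = -73549 + 1 = -73548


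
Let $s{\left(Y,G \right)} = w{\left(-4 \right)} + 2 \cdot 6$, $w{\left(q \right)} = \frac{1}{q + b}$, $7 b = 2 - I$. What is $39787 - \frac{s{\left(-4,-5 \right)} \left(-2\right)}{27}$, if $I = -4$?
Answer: $\frac{11816996}{297} \approx 39788.0$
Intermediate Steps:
$b = \frac{6}{7}$ ($b = \frac{2 - -4}{7} = \frac{2 + 4}{7} = \frac{1}{7} \cdot 6 = \frac{6}{7} \approx 0.85714$)
$w{\left(q \right)} = \frac{1}{\frac{6}{7} + q}$ ($w{\left(q \right)} = \frac{1}{q + \frac{6}{7}} = \frac{1}{\frac{6}{7} + q}$)
$s{\left(Y,G \right)} = \frac{257}{22}$ ($s{\left(Y,G \right)} = \frac{7}{6 + 7 \left(-4\right)} + 2 \cdot 6 = \frac{7}{6 - 28} + 12 = \frac{7}{-22} + 12 = 7 \left(- \frac{1}{22}\right) + 12 = - \frac{7}{22} + 12 = \frac{257}{22}$)
$39787 - \frac{s{\left(-4,-5 \right)} \left(-2\right)}{27} = 39787 - \frac{\frac{257}{22} \left(-2\right)}{27} = 39787 - \left(- \frac{257}{11}\right) \frac{1}{27} = 39787 - - \frac{257}{297} = 39787 + \frac{257}{297} = \frac{11816996}{297}$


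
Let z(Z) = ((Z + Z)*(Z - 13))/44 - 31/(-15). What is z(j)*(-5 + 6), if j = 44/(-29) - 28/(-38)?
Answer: 128015366/50094165 ≈ 2.5555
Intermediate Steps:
j = -430/551 (j = 44*(-1/29) - 28*(-1/38) = -44/29 + 14/19 = -430/551 ≈ -0.78040)
z(Z) = 31/15 + Z*(-13 + Z)/22 (z(Z) = ((2*Z)*(-13 + Z))*(1/44) - 31*(-1/15) = (2*Z*(-13 + Z))*(1/44) + 31/15 = Z*(-13 + Z)/22 + 31/15 = 31/15 + Z*(-13 + Z)/22)
z(j)*(-5 + 6) = (31/15 - 13/22*(-430/551) + (-430/551)²/22)*(-5 + 6) = (31/15 + 2795/6061 + (1/22)*(184900/303601))*1 = (31/15 + 2795/6061 + 92450/3339611)*1 = (128015366/50094165)*1 = 128015366/50094165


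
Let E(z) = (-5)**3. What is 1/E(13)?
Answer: -1/125 ≈ -0.0080000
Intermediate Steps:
E(z) = -125
1/E(13) = 1/(-125) = -1/125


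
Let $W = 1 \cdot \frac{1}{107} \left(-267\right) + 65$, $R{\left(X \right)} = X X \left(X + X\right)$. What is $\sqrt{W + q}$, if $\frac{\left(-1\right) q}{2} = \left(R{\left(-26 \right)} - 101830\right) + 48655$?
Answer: $\frac{\sqrt{2023227262}}{107} \approx 420.38$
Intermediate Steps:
$R{\left(X \right)} = 2 X^{3}$ ($R{\left(X \right)} = X^{2} \cdot 2 X = 2 X^{3}$)
$q = 176654$ ($q = - 2 \left(\left(2 \left(-26\right)^{3} - 101830\right) + 48655\right) = - 2 \left(\left(2 \left(-17576\right) - 101830\right) + 48655\right) = - 2 \left(\left(-35152 - 101830\right) + 48655\right) = - 2 \left(-136982 + 48655\right) = \left(-2\right) \left(-88327\right) = 176654$)
$W = \frac{6688}{107}$ ($W = 1 \cdot \frac{1}{107} \left(-267\right) + 65 = \frac{1}{107} \left(-267\right) + 65 = - \frac{267}{107} + 65 = \frac{6688}{107} \approx 62.505$)
$\sqrt{W + q} = \sqrt{\frac{6688}{107} + 176654} = \sqrt{\frac{18908666}{107}} = \frac{\sqrt{2023227262}}{107}$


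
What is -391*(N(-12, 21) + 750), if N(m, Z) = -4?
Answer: -291686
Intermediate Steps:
-391*(N(-12, 21) + 750) = -391*(-4 + 750) = -391*746 = -291686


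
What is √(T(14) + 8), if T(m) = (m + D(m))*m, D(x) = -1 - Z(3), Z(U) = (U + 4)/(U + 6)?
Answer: 2*√403/3 ≈ 13.383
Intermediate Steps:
Z(U) = (4 + U)/(6 + U)
D(x) = -16/9 (D(x) = -1 - (4 + 3)/(6 + 3) = -1 - 7/9 = -16/9)
T(m) = m*(-16/9 + m) (T(m) = (m - 16/9)*m = (-16/9 + m)*m = m*(-16/9 + m))
√(T(14) + 8) = √((⅑)*14*(-16 + 9*14) + 8) = √((⅑)*14*(-16 + 126) + 8) = √((⅑)*14*110 + 8) = √(1540/9 + 8) = √(1612/9) = 2*√403/3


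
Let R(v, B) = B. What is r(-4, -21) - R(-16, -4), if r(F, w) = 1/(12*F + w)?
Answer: 275/69 ≈ 3.9855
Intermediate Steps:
r(F, w) = 1/(w + 12*F)
r(-4, -21) - R(-16, -4) = 1/(-21 + 12*(-4)) - 1*(-4) = 1/(-21 - 48) + 4 = 1/(-69) + 4 = -1/69 + 4 = 275/69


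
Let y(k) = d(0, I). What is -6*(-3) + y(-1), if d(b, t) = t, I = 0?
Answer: 18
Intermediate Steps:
y(k) = 0
-6*(-3) + y(-1) = -6*(-3) + 0 = 18 + 0 = 18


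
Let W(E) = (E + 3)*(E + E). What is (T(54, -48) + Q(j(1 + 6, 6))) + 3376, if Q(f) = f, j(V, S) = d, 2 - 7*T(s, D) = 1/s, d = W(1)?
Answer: 1279259/378 ≈ 3384.3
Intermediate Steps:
W(E) = 2*E*(3 + E) (W(E) = (3 + E)*(2*E) = 2*E*(3 + E))
d = 8 (d = 2*1*(3 + 1) = 2*1*4 = 8)
T(s, D) = 2/7 - 1/(7*s)
j(V, S) = 8
(T(54, -48) + Q(j(1 + 6, 6))) + 3376 = ((⅐)*(-1 + 2*54)/54 + 8) + 3376 = ((⅐)*(1/54)*(-1 + 108) + 8) + 3376 = ((⅐)*(1/54)*107 + 8) + 3376 = (107/378 + 8) + 3376 = 3131/378 + 3376 = 1279259/378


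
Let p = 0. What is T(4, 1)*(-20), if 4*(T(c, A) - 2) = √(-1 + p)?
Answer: -40 - 5*I ≈ -40.0 - 5.0*I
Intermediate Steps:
T(c, A) = 2 + I/4 (T(c, A) = 2 + √(-1 + 0)/4 = 2 + √(-1)/4 = 2 + I/4)
T(4, 1)*(-20) = (2 + I/4)*(-20) = -40 - 5*I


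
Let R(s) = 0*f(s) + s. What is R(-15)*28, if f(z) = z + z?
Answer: -420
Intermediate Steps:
f(z) = 2*z
R(s) = s (R(s) = 0*(2*s) + s = 0 + s = s)
R(-15)*28 = -15*28 = -420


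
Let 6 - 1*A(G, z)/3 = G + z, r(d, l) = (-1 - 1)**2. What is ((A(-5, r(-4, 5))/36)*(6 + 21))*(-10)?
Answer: -315/2 ≈ -157.50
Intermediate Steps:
r(d, l) = 4 (r(d, l) = (-2)**2 = 4)
A(G, z) = 18 - 3*G - 3*z (A(G, z) = 18 - 3*(G + z) = 18 + (-3*G - 3*z) = 18 - 3*G - 3*z)
((A(-5, r(-4, 5))/36)*(6 + 21))*(-10) = (((18 - 3*(-5) - 3*4)/36)*(6 + 21))*(-10) = (((18 + 15 - 12)*(1/36))*27)*(-10) = ((21*(1/36))*27)*(-10) = ((7/12)*27)*(-10) = (63/4)*(-10) = -315/2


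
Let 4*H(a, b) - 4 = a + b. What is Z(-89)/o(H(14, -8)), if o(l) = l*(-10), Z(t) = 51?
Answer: -51/25 ≈ -2.0400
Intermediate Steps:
H(a, b) = 1 + a/4 + b/4 (H(a, b) = 1 + (a + b)/4 = 1 + (a/4 + b/4) = 1 + a/4 + b/4)
o(l) = -10*l
Z(-89)/o(H(14, -8)) = 51/((-10*(1 + (¼)*14 + (¼)*(-8)))) = 51/((-10*(1 + 7/2 - 2))) = 51/((-10*5/2)) = 51/(-25) = 51*(-1/25) = -51/25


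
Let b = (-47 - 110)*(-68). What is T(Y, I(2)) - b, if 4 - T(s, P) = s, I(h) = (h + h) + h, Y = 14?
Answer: -10686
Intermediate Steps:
I(h) = 3*h (I(h) = 2*h + h = 3*h)
b = 10676 (b = -157*(-68) = 10676)
T(s, P) = 4 - s
T(Y, I(2)) - b = (4 - 1*14) - 1*10676 = (4 - 14) - 10676 = -10 - 10676 = -10686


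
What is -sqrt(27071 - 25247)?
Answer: -4*sqrt(114) ≈ -42.708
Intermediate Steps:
-sqrt(27071 - 25247) = -sqrt(1824) = -4*sqrt(114)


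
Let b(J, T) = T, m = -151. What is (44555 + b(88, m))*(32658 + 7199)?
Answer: 1769810228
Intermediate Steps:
(44555 + b(88, m))*(32658 + 7199) = (44555 - 151)*(32658 + 7199) = 44404*39857 = 1769810228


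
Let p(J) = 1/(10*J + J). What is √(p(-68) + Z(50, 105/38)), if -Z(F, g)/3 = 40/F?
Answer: I*√8397235/1870 ≈ 1.5496*I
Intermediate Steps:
p(J) = 1/(11*J)
Z(F, g) = -120/F
√(p(-68) + Z(50, 105/38)) = √((1/11)/(-68) - 120/50) = √((1/11)*(-1/68) - 120*1/50) = √(-1/748 - 12/5) = √(-8981/3740) = I*√8397235/1870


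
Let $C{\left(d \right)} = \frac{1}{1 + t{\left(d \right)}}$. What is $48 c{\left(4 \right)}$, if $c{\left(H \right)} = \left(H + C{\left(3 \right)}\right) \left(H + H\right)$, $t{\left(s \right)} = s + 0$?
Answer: $1632$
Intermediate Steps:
$t{\left(s \right)} = s$
$C{\left(d \right)} = \frac{1}{1 + d}$
$c{\left(H \right)} = 2 H \left(\frac{1}{4} + H\right)$ ($c{\left(H \right)} = \left(H + \frac{1}{1 + 3}\right) \left(H + H\right) = \left(H + \frac{1}{4}\right) 2 H = \left(\frac{1}{4} + H\right) 2 H = 2 H \left(\frac{1}{4} + H\right)$)
$48 c{\left(4 \right)} = 48 \cdot \frac{1}{2} \cdot 4 \left(1 + 4 \cdot 4\right) = 48 \cdot \frac{1}{2} \cdot 4 \left(1 + 16\right) = 48 \cdot \frac{1}{2} \cdot 4 \cdot 17 = 48 \cdot 34 = 1632$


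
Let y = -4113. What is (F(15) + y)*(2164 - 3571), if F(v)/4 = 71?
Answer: 5387403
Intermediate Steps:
F(v) = 284 (F(v) = 4*71 = 284)
(F(15) + y)*(2164 - 3571) = (284 - 4113)*(2164 - 3571) = -3829*(-1407) = 5387403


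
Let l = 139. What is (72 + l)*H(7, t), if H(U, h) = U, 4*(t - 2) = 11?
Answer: 1477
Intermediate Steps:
t = 19/4 (t = 2 + (1/4)*11 = 2 + 11/4 = 19/4 ≈ 4.7500)
(72 + l)*H(7, t) = (72 + 139)*7 = 211*7 = 1477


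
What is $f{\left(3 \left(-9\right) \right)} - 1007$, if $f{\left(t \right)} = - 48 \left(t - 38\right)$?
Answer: $2113$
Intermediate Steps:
$f{\left(t \right)} = 1824 - 48 t$ ($f{\left(t \right)} = - 48 \left(-38 + t\right) = 1824 - 48 t$)
$f{\left(3 \left(-9\right) \right)} - 1007 = \left(1824 - 48 \cdot 3 \left(-9\right)\right) - 1007 = \left(1824 - -1296\right) - 1007 = \left(1824 + 1296\right) - 1007 = 3120 - 1007 = 2113$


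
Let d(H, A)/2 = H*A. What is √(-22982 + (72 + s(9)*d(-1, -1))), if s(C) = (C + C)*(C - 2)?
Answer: I*√22658 ≈ 150.53*I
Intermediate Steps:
d(H, A) = 2*A*H (d(H, A) = 2*(H*A) = 2*(A*H) = 2*A*H)
s(C) = 2*C*(-2 + C) (s(C) = (2*C)*(-2 + C) = 2*C*(-2 + C))
√(-22982 + (72 + s(9)*d(-1, -1))) = √(-22982 + (72 + (2*9*(-2 + 9))*(2*(-1)*(-1)))) = √(-22982 + (72 + (2*9*7)*2)) = √(-22982 + (72 + 126*2)) = √(-22982 + (72 + 252)) = √(-22982 + 324) = √(-22658) = I*√22658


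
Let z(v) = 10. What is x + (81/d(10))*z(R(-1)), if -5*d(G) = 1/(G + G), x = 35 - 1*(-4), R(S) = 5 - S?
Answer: -80961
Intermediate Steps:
x = 39 (x = 35 + 4 = 39)
d(G) = -1/(10*G) (d(G) = -1/(5*(G + G)) = -1/(2*G)/5 = -1/(10*G))
x + (81/d(10))*z(R(-1)) = 39 + (81/((-⅒/10)))*10 = 39 + (81/((-⅒*⅒)))*10 = 39 + (81/(-1/100))*10 = 39 + (81*(-100))*10 = 39 - 8100*10 = 39 - 81000 = -80961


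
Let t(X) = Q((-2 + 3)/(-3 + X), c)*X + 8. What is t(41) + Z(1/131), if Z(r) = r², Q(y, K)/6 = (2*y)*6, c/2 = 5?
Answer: 27938127/326059 ≈ 85.684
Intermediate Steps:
c = 10 (c = 2*5 = 10)
Q(y, K) = 72*y (Q(y, K) = 6*((2*y)*6) = 6*(12*y) = 72*y)
t(X) = 8 + 72*X/(-3 + X) (t(X) = (72*((-2 + 3)/(-3 + X)))*X + 8 = (72*(1/(-3 + X)))*X + 8 = (72/(-3 + X))*X + 8 = 72*X/(-3 + X) + 8 = 8 + 72*X/(-3 + X))
t(41) + Z(1/131) = 8*(-3 + 10*41)/(-3 + 41) + (1/131)² = 8*(-3 + 410)/38 + (1/131)² = 8*(1/38)*407 + 1/17161 = 1628/19 + 1/17161 = 27938127/326059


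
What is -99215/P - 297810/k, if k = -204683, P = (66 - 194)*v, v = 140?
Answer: 5128875809/733583872 ≈ 6.9915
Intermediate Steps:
P = -17920 (P = (66 - 194)*140 = -128*140 = -17920)
-99215/P - 297810/k = -99215/(-17920) - 297810/(-204683) = -99215*(-1/17920) - 297810*(-1/204683) = 19843/3584 + 297810/204683 = 5128875809/733583872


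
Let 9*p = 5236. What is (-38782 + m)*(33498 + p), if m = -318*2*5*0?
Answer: -11895137476/9 ≈ -1.3217e+9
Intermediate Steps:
p = 5236/9 (p = (1/9)*5236 = 5236/9 ≈ 581.78)
m = 0 (m = -3180*0 = -318*0 = 0)
(-38782 + m)*(33498 + p) = (-38782 + 0)*(33498 + 5236/9) = -38782*306718/9 = -11895137476/9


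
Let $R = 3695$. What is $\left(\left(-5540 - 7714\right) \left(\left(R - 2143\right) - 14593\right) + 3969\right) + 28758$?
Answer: $172878141$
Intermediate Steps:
$\left(\left(-5540 - 7714\right) \left(\left(R - 2143\right) - 14593\right) + 3969\right) + 28758 = \left(\left(-5540 - 7714\right) \left(\left(3695 - 2143\right) - 14593\right) + 3969\right) + 28758 = \left(- 13254 \left(1552 - 14593\right) + 3969\right) + 28758 = \left(\left(-13254\right) \left(-13041\right) + 3969\right) + 28758 = \left(172845414 + 3969\right) + 28758 = 172849383 + 28758 = 172878141$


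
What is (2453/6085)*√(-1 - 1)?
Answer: 2453*I*√2/6085 ≈ 0.5701*I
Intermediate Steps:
(2453/6085)*√(-1 - 1) = (2453*(1/6085))*√(-2) = 2453*(I*√2)/6085 = 2453*I*√2/6085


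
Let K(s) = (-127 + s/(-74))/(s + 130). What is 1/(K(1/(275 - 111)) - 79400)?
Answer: -1577754/125275208873 ≈ -1.2594e-5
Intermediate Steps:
K(s) = (-127 - s/74)/(130 + s) (K(s) = (-127 + s*(-1/74))/(130 + s) = (-127 - s/74)/(130 + s))
1/(K(1/(275 - 111)) - 79400) = 1/((-9398 - 1/(275 - 111))/(74*(130 + 1/(275 - 111))) - 79400) = 1/((-9398 - 1/164)/(74*(130 + 1/164)) - 79400) = 1/((-9398 - 1*1/164)/(74*(130 + 1/164)) - 79400) = 1/((-9398 - 1/164)/(74*(21321/164)) - 79400) = 1/((1/74)*(164/21321)*(-1541273/164) - 79400) = 1/(-1541273/1577754 - 79400) = 1/(-125275208873/1577754) = -1577754/125275208873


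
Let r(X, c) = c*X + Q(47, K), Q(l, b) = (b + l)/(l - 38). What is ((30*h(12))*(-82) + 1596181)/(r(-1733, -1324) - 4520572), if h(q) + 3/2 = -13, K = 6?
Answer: -14686659/20034667 ≈ -0.73306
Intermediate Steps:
h(q) = -29/2 (h(q) = -3/2 - 13 = -29/2)
Q(l, b) = (b + l)/(-38 + l)
r(X, c) = 53/9 + X*c (r(X, c) = c*X + (6 + 47)/(-38 + 47) = X*c + 53/9 = 53/9 + X*c)
((30*h(12))*(-82) + 1596181)/(r(-1733, -1324) - 4520572) = ((30*(-29/2))*(-82) + 1596181)/((53/9 - 1733*(-1324)) - 4520572) = (-435*(-82) + 1596181)/((53/9 + 2294492) - 4520572) = (35670 + 1596181)/(20650481/9 - 4520572) = 1631851/(-20034667/9) = 1631851*(-9/20034667) = -14686659/20034667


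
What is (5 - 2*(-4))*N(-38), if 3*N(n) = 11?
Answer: 143/3 ≈ 47.667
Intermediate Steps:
N(n) = 11/3 (N(n) = (1/3)*11 = 11/3)
(5 - 2*(-4))*N(-38) = (5 - 2*(-4))*(11/3) = (5 + 8)*(11/3) = 13*(11/3) = 143/3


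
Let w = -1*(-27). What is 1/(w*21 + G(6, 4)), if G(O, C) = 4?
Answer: 1/571 ≈ 0.0017513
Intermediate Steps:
w = 27
1/(w*21 + G(6, 4)) = 1/(27*21 + 4) = 1/(567 + 4) = 1/571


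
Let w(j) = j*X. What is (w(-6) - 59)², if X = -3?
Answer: 1681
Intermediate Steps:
w(j) = -3*j (w(j) = j*(-3) = -3*j)
(w(-6) - 59)² = (-3*(-6) - 59)² = (18 - 59)² = (-41)² = 1681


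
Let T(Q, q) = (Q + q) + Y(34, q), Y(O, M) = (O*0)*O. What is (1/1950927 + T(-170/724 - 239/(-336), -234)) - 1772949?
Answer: -70127936328149569/39549192144 ≈ -1.7732e+6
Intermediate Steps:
Y(O, M) = 0 (Y(O, M) = 0*O = 0)
T(Q, q) = Q + q (T(Q, q) = (Q + q) + 0 = Q + q)
(1/1950927 + T(-170/724 - 239/(-336), -234)) - 1772949 = (1/1950927 + ((-170/724 - 239/(-336)) - 234)) - 1772949 = (1/1950927 + ((-170*1/724 - 239*(-1/336)) - 234)) - 1772949 = (1/1950927 + ((-85/362 + 239/336) - 234)) - 1772949 = (1/1950927 + (28979/60816 - 234)) - 1772949 = (1/1950927 - 14201965/60816) - 1772949 = -9235665636913/39549192144 - 1772949 = -70127936328149569/39549192144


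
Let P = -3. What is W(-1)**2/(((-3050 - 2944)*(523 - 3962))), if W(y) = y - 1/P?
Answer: 2/92760147 ≈ 2.1561e-8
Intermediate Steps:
W(y) = 1/3 + y (W(y) = y - 1/(-3) = y - (-1)/3 = y - 1*(-1/3) = y + 1/3 = 1/3 + y)
W(-1)**2/(((-3050 - 2944)*(523 - 3962))) = (1/3 - 1)**2/(((-3050 - 2944)*(523 - 3962))) = (-2/3)**2/((-5994*(-3439))) = (4/9)/20613366 = (4/9)*(1/20613366) = 2/92760147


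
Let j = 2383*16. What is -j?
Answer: -38128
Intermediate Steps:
j = 38128
-j = -1*38128 = -38128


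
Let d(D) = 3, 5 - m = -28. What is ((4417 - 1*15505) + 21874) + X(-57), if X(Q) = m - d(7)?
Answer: 10816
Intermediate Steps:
m = 33 (m = 5 - 1*(-28) = 5 + 28 = 33)
X(Q) = 30 (X(Q) = 33 - 1*3 = 33 - 3 = 30)
((4417 - 1*15505) + 21874) + X(-57) = ((4417 - 1*15505) + 21874) + 30 = ((4417 - 15505) + 21874) + 30 = (-11088 + 21874) + 30 = 10786 + 30 = 10816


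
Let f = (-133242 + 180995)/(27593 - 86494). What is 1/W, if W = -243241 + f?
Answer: -58901/14327185894 ≈ -4.1111e-6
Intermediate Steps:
f = -47753/58901 (f = 47753/(-58901) = 47753*(-1/58901) = -47753/58901 ≈ -0.81073)
W = -14327185894/58901 (W = -243241 - 47753/58901 = -14327185894/58901 ≈ -2.4324e+5)
1/W = 1/(-14327185894/58901) = -58901/14327185894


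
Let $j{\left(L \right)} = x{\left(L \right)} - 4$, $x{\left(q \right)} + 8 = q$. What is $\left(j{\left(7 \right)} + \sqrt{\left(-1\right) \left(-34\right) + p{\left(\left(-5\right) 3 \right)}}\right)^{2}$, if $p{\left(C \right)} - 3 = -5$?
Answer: $57 - 40 \sqrt{2} \approx 0.43146$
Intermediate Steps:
$p{\left(C \right)} = -2$ ($p{\left(C \right)} = 3 - 5 = -2$)
$x{\left(q \right)} = -8 + q$
$j{\left(L \right)} = -12 + L$ ($j{\left(L \right)} = \left(-8 + L\right) - 4 = -12 + L$)
$\left(j{\left(7 \right)} + \sqrt{\left(-1\right) \left(-34\right) + p{\left(\left(-5\right) 3 \right)}}\right)^{2} = \left(\left(-12 + 7\right) + \sqrt{\left(-1\right) \left(-34\right) - 2}\right)^{2} = \left(-5 + \sqrt{34 - 2}\right)^{2} = \left(-5 + \sqrt{32}\right)^{2} = \left(-5 + 4 \sqrt{2}\right)^{2}$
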